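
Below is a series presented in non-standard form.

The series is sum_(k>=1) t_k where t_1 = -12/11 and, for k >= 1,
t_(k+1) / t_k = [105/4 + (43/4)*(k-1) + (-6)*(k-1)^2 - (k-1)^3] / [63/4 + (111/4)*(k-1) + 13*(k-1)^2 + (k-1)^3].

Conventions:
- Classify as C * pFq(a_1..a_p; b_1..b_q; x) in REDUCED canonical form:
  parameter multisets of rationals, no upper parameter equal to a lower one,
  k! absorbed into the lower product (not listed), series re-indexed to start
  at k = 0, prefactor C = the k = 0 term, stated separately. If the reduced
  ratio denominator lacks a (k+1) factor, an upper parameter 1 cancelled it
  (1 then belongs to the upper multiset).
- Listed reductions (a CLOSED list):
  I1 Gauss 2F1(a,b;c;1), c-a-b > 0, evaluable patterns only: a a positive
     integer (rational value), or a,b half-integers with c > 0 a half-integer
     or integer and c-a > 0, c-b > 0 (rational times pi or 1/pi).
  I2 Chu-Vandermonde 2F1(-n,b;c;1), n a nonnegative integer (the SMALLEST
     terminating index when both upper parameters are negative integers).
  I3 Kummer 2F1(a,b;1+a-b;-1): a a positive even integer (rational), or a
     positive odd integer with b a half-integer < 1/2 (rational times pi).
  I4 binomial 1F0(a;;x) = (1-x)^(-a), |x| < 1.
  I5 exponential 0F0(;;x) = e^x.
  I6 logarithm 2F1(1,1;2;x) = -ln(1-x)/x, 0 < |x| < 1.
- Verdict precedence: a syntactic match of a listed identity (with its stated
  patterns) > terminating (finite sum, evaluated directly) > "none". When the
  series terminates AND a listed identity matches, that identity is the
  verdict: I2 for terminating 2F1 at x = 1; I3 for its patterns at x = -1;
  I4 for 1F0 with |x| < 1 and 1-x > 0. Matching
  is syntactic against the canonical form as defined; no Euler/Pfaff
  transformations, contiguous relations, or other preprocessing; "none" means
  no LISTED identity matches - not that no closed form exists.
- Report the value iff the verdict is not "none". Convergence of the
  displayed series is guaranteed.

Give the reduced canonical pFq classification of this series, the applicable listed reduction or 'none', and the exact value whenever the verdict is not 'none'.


At argument -1: a 2F1 with upper {-5/2, 7}, lower {21/2}, scaled by C = -12/11. Verdict: the Kummer evaluation I3 applies (x = -1; c = 21/2 equals 1+a-b for upper {-5/2, 7}: listed pattern). Exact value: (-1322685/1048576) * pi.

The tell: t_0 = -12/11 here, and the ratio is unreduced: k + 3/2 divides both sides (prefactor -12/11).
Ratio: r(k) = (-1) * (k-5/2) (k+7) / [(k+21/2) (k+1)] - poly over poly, x = (-1) from leading terms; C = -12/11 at k = 0.


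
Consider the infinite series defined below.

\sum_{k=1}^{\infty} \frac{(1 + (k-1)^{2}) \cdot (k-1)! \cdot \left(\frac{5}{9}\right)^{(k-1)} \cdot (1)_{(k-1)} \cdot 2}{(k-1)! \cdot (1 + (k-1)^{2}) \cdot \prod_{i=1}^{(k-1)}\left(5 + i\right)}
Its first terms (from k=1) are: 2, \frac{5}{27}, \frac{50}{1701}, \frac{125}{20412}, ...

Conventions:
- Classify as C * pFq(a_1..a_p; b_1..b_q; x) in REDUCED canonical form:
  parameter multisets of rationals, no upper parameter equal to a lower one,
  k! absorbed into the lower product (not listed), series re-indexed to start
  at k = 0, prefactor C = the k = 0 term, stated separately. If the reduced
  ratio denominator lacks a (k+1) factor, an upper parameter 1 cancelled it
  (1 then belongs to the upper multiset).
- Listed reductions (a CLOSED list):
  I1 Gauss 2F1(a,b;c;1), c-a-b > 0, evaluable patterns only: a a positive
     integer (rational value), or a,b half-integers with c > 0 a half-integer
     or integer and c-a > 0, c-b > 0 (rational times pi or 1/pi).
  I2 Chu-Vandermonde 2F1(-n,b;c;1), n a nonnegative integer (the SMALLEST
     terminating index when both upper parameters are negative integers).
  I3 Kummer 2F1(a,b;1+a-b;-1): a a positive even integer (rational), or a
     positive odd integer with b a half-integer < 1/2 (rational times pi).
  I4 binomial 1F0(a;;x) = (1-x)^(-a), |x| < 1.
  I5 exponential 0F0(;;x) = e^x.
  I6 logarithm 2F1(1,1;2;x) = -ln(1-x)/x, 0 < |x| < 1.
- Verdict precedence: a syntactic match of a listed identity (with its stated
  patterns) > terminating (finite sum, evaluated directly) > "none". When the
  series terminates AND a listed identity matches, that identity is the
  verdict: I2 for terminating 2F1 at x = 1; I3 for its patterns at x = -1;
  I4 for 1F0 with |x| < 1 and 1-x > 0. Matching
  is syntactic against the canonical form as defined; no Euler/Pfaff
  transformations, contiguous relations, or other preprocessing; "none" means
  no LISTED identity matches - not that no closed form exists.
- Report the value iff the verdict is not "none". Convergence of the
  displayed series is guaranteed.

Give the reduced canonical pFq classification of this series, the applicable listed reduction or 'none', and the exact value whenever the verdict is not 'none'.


Classification (C = 2): 2F1 with upper {1, 1}, lower {6}, argument x = \frac{5}{9}. Verdict: none. No listed pattern accepts 2F1(1, 1; 6; \frac{5}{9}).

Key observation: t_0 = 2 here, and the lower running product (C = 2) is a rising factorial.
Consecutive-term ratio: r(k) = \frac{5}{9} * (k+1) (k+1) / [(k+6) (k+1)] - rational in k, leading ratio \frac{5}{9}; with t_0 = 2, classification follows.


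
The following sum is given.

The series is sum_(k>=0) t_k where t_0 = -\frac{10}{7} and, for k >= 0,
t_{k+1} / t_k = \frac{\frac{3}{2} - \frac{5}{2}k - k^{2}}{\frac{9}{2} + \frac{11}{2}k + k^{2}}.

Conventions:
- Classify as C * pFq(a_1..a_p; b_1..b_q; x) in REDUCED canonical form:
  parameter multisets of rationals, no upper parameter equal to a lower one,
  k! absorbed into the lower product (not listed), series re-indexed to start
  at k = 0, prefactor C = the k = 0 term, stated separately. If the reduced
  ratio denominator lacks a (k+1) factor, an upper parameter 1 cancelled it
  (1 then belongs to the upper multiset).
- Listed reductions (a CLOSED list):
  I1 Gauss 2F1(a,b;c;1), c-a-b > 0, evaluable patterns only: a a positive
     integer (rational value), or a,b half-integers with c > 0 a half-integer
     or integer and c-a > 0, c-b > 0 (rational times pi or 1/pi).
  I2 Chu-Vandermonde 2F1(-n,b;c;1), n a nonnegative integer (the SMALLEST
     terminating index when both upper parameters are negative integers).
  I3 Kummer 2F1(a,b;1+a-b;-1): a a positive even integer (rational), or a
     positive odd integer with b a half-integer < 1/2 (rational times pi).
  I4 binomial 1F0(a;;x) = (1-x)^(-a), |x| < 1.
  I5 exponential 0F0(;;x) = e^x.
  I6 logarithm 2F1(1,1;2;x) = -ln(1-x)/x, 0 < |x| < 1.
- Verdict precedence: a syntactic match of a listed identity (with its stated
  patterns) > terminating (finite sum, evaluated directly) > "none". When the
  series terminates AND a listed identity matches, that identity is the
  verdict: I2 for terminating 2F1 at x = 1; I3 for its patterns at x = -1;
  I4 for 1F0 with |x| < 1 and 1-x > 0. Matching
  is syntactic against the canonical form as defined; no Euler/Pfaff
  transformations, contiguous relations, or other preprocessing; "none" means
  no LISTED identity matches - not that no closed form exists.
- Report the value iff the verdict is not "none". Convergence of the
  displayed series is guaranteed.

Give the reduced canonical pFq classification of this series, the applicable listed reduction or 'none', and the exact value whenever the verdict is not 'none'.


Reduced: x = -1, 2F1, upper = {-\frac{1}{2}, 3}, lower = {\frac{9}{2}}, C = -\frac{10}{7}. Verdict: Kummer's theorem (I3) matches (x = -1; c = \frac{9}{2} equals 1+a-b for upper {-\frac{1}{2}, 3}: listed pattern). Sum: \left(-\frac{75}{128}\right) \cdot \pi.

Structural cue: t_0 = -\frac{10}{7} here, and the expanded ratio factors over Q; C = -10/7, x = -1, roots give parameters.
Step ratio: r(k) = -1 * (k-\frac{1}{2}) (k+3) / [(k+\frac{9}{2}) (k+1)] - poly over poly, x = -1 from leading terms; C = -\frac{10}{7} at k = 0.


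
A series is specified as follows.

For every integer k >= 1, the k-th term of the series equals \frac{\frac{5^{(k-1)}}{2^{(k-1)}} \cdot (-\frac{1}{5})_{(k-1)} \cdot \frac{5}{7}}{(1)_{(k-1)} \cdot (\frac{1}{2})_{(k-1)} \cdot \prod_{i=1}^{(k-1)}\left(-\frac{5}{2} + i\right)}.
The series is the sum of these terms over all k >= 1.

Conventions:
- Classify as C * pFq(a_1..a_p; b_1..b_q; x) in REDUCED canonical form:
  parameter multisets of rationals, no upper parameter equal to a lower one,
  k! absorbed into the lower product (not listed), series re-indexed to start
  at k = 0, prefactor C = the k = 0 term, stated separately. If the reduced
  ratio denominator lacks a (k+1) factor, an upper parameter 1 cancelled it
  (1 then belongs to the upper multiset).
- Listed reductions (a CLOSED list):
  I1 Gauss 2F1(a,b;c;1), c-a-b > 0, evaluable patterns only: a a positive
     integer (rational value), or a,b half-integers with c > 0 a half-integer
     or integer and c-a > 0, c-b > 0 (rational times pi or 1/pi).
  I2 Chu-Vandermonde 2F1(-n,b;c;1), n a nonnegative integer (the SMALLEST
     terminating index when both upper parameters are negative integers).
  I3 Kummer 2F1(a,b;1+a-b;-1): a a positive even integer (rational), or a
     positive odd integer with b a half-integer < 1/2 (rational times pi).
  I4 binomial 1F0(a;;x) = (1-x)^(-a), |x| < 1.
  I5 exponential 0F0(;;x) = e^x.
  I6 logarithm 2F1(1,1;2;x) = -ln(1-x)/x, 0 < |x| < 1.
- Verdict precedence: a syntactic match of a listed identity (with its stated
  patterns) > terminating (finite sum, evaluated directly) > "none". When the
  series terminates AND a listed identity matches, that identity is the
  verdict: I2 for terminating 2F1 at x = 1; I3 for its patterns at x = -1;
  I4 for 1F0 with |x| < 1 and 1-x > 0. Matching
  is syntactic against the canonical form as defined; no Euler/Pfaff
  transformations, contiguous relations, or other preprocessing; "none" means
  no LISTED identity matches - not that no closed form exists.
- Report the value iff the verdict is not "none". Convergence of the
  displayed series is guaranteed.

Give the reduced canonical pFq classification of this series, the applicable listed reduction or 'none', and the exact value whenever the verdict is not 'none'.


With C = \frac{5}{7}: the canonical form is 1F2(-\frac{1}{5}; -\frac{3}{2}, \frac{1}{2}; \frac{5}{2}). Verdict: none. A 1F2 with upper {-\frac{1}{5}} fits none of I1-I6 at x = \frac{5}{2}; the sum runs forever.

Key step: t_0 = \frac{5}{7} here, and the lower running product (C = 5/7) is a rising factorial.
Term ratio: r(k) = \frac{5}{2} * (k-\frac{1}{5}) / [(k-\frac{3}{2}) (k+\frac{1}{2}) (k+1)] - rational; roots negated = parameters, x = \frac{5}{2}, C = \frac{5}{7}.


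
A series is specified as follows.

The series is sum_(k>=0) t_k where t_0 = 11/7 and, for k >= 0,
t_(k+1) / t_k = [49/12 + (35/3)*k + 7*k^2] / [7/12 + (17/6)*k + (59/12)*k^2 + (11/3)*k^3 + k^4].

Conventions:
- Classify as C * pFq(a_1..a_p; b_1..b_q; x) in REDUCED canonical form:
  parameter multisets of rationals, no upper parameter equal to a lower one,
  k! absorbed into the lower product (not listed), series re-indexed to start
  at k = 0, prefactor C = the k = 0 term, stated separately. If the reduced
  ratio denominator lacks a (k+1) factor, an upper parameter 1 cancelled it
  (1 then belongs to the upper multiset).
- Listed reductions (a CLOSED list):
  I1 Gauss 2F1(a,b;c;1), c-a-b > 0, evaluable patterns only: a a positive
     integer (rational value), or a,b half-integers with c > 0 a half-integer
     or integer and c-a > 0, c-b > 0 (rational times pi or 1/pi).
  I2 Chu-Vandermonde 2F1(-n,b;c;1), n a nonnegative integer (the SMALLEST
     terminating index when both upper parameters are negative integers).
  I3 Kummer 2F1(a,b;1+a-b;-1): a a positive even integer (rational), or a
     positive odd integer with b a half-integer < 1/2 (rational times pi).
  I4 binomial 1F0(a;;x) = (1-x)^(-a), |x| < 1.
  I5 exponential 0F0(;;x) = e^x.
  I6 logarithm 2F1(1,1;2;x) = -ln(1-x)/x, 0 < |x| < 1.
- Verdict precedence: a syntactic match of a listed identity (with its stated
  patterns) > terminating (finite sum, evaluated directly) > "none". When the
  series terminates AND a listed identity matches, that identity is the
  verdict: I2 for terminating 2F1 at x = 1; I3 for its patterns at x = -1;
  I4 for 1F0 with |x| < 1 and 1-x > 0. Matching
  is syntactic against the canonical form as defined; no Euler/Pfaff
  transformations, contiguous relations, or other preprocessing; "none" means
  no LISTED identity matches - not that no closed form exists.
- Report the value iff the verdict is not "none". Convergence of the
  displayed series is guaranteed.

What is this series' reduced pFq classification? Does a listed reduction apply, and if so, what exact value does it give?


Key observation: t_0 = 11/7 here, and the expanded ratio factors over Q; prefactor 11/7, roots give parameters.
Ratio: r(k) = 7 * 1 / [(k+1) (k+1)] - rational in k, leading ratio 7; with t_0 = 11/7, classification follows.

This is 11/7 * 0F1(-; 1; 7) in reduced canonical form. Verdict: no listed reduction: x = 7 and upper {-} fail every I1-I6 pattern.


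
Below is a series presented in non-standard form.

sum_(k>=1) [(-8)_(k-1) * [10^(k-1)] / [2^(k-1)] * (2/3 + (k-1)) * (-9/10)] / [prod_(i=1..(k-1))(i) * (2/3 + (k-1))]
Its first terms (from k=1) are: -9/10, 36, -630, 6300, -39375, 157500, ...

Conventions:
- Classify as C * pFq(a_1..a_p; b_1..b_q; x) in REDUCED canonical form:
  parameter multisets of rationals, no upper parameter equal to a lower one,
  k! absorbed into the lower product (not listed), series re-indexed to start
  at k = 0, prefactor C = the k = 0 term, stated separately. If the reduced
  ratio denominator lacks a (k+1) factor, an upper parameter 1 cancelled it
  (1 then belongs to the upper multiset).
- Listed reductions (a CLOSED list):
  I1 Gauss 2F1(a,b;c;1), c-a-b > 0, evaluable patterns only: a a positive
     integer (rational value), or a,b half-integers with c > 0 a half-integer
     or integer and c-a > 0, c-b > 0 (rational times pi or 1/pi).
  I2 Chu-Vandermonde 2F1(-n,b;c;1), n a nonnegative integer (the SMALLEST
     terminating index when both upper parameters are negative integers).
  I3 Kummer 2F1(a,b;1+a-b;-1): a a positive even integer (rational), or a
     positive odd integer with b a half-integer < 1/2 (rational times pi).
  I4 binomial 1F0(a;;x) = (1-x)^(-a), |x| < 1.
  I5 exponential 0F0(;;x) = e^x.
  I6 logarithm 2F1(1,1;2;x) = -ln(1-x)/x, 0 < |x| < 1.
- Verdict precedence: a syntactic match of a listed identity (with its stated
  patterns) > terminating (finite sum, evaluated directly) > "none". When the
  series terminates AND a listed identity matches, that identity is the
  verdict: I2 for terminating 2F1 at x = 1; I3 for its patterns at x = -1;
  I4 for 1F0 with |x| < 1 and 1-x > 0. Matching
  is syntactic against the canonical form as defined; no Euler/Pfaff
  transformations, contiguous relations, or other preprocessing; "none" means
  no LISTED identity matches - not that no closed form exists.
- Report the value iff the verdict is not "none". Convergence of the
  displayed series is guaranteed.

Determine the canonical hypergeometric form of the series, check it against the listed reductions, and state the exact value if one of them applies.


This is -9/10 * 1F0(-8; -; 5) in reduced canonical form. Verdict: terminating - upper parameter -8 makes this a finite sum (last index 8), evaluated exactly. Hence: -294912/5.

First insight: from the first term -9/10: the product of the first k integers (C = -9/10, x = 5) is k!.
Step ratio: r(k) = 5 * (k-8) / [(k+1)] - poly over poly, x = 5 from leading terms; C = -9/10 at k = 0.


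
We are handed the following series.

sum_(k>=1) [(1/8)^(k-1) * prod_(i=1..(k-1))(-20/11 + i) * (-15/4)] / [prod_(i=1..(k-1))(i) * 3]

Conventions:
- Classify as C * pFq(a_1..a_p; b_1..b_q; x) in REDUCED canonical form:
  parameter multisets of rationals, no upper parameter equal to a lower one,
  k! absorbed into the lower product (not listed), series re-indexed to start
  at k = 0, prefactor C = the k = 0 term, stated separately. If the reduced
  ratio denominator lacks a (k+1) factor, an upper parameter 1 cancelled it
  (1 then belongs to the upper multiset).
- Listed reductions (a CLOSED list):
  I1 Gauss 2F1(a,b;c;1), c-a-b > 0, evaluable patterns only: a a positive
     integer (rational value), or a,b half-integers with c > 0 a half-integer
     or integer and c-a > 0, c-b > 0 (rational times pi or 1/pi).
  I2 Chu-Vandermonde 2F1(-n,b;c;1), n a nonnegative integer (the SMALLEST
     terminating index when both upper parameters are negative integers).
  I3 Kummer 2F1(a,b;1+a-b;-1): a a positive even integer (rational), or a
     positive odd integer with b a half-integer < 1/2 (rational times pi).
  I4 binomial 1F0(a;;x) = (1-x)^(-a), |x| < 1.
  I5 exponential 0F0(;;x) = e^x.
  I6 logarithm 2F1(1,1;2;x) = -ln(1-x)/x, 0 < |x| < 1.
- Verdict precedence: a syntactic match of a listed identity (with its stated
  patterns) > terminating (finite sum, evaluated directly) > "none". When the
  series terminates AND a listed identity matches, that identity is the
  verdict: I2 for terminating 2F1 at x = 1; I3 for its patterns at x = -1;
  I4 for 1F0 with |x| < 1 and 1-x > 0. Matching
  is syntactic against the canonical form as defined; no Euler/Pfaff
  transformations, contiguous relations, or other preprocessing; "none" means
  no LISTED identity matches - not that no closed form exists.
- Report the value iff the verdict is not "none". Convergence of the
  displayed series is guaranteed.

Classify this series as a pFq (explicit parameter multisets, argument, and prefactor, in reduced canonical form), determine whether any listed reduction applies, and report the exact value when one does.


At argument 1/8: a 1F0 with upper {-9/11}, lower {-}, scaled by C = -5/4. Verdict: the binomial series (I4) fires (the 1F0 binomial series: exponent 9/11, x = 1/8). Sum: (-5/4) * (7/8)^(9/11).

Key observation: with t_0 = -5/4, the constant factors (prefactor -5/4) combine into one prefactor.
Step ratio: r(k) = (1/8) * (k-9/11) / [(k+1)] ; factor over Q: parameters, x = (1/8), and C = -5/4.


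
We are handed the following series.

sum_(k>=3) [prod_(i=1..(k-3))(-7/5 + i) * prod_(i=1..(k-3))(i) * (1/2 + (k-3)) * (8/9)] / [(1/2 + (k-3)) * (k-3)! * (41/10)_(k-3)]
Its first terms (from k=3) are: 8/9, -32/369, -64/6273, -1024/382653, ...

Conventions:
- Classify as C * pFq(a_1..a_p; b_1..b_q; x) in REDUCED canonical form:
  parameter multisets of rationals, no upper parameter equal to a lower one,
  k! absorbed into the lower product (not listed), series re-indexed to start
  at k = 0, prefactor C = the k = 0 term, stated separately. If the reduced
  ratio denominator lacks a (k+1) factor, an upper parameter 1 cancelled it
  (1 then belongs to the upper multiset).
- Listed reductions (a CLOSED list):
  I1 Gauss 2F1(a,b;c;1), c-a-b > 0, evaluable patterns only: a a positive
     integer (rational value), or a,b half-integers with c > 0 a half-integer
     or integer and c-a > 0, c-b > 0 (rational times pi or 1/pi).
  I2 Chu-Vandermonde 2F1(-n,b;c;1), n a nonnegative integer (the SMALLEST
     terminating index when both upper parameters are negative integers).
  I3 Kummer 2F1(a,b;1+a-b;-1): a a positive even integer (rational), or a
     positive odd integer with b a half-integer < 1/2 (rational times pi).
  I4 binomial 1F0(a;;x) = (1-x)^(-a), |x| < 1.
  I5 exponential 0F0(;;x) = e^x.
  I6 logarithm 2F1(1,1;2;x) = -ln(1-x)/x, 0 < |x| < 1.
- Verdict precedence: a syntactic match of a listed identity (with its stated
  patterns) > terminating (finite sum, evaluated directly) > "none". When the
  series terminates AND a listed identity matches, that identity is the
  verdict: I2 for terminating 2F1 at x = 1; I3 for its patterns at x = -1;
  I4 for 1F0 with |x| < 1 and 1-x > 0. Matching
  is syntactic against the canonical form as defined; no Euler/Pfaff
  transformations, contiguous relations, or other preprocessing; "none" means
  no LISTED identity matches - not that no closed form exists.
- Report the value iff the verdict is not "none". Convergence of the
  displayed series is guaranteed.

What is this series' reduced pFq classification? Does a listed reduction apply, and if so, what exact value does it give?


The series (x = 1) is 2F1: upper {-2/5, 1}, lower {41/10}, prefactor 8/9. Verdict: Gauss's theorem (I1) matches (x = 1: the Gamma ratio telescopes since c-a-b = 7/2 > 0 and a = 1 in Z>0). Exact value: 248/315.

Structural cue: from the first term 8/9: the running product (C = 8/9) telescopes to a rising factorial.
Consecutive-term ratio: r(k) = 1 * (k-2/5) (k+1) / [(k+41/10) (k+1)] ; factor over Q: parameters, x = 1, and C = 8/9.


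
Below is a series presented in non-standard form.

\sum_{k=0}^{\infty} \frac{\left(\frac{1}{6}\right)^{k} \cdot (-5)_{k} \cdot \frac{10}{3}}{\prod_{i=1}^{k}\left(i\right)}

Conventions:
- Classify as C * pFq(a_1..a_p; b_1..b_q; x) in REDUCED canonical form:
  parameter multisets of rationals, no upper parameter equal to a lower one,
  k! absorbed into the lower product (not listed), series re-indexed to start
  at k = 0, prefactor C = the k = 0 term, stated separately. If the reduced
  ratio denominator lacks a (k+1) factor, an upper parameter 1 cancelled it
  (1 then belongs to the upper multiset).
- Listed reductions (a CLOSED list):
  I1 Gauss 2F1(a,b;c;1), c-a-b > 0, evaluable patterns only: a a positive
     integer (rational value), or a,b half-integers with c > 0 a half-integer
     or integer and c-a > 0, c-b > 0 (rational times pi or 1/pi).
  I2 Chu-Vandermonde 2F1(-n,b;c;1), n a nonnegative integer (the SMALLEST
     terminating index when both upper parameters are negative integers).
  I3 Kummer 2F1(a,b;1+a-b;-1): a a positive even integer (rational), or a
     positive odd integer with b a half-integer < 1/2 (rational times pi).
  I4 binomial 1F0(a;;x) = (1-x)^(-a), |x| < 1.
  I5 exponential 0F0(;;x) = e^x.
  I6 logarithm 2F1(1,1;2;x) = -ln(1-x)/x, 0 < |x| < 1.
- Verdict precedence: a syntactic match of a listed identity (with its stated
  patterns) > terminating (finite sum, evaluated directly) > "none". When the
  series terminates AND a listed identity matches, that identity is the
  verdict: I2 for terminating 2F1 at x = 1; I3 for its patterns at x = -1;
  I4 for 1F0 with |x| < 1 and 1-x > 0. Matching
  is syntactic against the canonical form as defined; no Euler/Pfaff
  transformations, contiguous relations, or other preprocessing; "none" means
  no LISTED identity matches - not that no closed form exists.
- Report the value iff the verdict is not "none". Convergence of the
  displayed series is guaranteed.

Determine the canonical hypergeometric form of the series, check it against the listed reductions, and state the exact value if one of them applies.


Classification (C = \frac{10}{3}): 1F0 with upper {-5}, lower {-}, argument x = \frac{1}{6}. Verdict: this is the I4 binomial reduction (the 1F0 binomial series: exponent 5, x = \frac{1}{6}). Value: \frac{15625}{11664}.

The tell: with t_0 = \frac{10}{3}, the product of the first k integers (prefactor 10/3) is k!.
Step ratio: r(k) = \frac{1}{6} * (k-5) / [(k+1)] - rational; roots negated = parameters, x = \frac{1}{6}, C = \frac{10}{3}.


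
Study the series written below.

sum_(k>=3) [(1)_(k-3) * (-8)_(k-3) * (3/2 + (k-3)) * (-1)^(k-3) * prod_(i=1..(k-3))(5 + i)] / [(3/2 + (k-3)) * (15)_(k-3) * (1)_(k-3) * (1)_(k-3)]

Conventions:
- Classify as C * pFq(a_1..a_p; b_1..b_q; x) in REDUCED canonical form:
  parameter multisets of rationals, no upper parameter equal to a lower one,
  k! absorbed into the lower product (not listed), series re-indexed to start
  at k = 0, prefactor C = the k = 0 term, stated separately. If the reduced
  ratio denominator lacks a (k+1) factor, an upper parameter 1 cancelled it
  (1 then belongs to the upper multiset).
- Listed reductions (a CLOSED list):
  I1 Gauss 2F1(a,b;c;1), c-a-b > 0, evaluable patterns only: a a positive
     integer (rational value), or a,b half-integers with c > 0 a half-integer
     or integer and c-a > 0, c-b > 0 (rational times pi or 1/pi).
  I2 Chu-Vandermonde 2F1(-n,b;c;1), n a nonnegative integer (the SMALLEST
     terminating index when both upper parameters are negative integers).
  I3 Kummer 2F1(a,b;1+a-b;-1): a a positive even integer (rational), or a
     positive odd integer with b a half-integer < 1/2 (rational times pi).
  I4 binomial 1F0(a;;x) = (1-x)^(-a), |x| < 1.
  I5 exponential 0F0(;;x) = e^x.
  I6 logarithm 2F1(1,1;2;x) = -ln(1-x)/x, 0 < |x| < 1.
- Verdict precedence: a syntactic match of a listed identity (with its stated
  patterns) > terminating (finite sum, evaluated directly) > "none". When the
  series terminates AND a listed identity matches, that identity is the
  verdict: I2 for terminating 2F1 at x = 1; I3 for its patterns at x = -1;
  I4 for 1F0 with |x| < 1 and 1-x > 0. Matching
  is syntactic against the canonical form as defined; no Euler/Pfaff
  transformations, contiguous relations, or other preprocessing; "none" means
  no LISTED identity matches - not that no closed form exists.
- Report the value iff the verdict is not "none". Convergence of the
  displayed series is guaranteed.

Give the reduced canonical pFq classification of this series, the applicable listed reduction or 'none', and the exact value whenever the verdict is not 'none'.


This is 1 * 2F1(-8, 6; 15; -1) in reduced canonical form. Verdict at x = -1: Kummer's theorem (I3) matches (x = -1; c = 15 equals 1+a-b for upper {-8, 6}: listed pattern). Exact value: 91/5.

Structural cue: t_0 being 1, the running product (C = 1, x = -1) telescopes to a rising factorial.
Step ratio: r(k) = (-1) * (k-8) (k+6) / [(k+15) (k+1)] - rational in k, leading ratio (-1); with t_0 = 1, classification follows.


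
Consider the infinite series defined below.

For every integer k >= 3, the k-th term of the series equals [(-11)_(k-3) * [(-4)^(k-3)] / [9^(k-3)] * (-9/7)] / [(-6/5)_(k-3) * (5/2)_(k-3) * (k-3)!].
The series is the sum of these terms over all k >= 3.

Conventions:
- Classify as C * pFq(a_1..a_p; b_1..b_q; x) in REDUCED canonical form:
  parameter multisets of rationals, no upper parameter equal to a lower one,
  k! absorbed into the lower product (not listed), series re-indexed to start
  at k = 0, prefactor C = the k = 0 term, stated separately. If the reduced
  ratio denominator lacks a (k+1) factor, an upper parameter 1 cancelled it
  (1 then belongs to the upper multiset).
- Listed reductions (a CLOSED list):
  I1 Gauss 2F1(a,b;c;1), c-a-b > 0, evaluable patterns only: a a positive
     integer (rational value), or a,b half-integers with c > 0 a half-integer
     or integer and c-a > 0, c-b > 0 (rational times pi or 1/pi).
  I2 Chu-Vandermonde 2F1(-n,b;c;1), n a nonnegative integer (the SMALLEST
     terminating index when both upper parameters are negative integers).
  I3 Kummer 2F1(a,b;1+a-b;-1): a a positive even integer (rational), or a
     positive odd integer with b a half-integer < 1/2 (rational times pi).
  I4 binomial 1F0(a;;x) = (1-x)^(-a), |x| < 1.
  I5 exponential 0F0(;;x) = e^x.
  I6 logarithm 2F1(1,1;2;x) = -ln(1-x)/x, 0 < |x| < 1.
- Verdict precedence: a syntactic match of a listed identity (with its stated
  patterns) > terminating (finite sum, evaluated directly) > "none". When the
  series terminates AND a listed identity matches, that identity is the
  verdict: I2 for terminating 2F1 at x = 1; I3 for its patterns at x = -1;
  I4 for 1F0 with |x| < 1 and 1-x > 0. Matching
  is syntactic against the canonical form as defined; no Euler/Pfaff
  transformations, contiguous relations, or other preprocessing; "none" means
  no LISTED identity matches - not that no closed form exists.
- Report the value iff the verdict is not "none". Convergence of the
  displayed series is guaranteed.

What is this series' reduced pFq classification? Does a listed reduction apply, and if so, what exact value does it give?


At argument -4/9: a 1F2 with upper {-11}, lower {-6/5, 5/2}, scaled by C = -9/7. Verdict: terminating at k = 11: the factor (-11)_k kills every later term; summing the 12 survivors is exact. Its exact value is -153936993989329422935323027351/18037159600890540052752446637.

Structural cue: x = (-4/9) and the two geometric factors (C = -9/7, x = -4/9) combine into one argument.
Step ratio: r(k) = (-4/9) * (k-11) / [(k-6/5) (k+5/2) (k+1)] - rational in k. x = (-4/9); t_0 = -9/7; negate the roots.


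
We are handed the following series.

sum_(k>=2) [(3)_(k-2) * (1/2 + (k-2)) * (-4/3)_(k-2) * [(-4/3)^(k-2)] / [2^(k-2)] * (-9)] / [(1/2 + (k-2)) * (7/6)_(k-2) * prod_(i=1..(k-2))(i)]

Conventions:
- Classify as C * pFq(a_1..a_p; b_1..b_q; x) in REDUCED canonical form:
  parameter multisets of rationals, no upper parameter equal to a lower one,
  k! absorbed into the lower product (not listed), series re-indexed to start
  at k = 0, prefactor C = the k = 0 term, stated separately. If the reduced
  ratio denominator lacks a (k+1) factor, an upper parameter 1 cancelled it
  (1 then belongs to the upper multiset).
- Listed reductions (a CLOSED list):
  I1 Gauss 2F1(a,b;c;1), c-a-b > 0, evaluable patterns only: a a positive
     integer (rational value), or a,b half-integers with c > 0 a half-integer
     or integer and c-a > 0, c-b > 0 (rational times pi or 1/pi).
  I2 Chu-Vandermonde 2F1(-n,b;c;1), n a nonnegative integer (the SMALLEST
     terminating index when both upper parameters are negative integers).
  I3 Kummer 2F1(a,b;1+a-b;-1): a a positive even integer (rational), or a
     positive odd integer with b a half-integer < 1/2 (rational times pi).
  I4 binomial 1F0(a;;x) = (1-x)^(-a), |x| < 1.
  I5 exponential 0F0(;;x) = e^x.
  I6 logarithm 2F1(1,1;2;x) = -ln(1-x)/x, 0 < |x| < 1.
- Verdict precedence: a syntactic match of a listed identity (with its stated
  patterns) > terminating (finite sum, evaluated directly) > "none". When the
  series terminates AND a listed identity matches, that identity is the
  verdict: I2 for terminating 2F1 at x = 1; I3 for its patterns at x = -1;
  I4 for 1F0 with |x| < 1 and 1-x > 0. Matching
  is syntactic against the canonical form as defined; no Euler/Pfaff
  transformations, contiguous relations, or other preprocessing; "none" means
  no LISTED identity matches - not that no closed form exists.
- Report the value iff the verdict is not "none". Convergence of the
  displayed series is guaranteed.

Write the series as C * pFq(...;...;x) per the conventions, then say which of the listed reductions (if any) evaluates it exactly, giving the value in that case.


First insight: from the first term -9: the two k-th powers (prefactor -9) combine into one argument.
Consecutive-term ratio: r(k) = (-2/3) * (k-4/3) (k+3) / [(k+7/6) (k+1)] - poly over poly, x = (-2/3) from leading terms; C = -9 at k = 0.

x = -2/3 here; the reduced form reads 2F1, upper {-4/3, 3}, lower {7/6}, C = -9. Verdict: none. No listed pattern accepts 2F1(-4/3, 3; 7/6; -2/3).


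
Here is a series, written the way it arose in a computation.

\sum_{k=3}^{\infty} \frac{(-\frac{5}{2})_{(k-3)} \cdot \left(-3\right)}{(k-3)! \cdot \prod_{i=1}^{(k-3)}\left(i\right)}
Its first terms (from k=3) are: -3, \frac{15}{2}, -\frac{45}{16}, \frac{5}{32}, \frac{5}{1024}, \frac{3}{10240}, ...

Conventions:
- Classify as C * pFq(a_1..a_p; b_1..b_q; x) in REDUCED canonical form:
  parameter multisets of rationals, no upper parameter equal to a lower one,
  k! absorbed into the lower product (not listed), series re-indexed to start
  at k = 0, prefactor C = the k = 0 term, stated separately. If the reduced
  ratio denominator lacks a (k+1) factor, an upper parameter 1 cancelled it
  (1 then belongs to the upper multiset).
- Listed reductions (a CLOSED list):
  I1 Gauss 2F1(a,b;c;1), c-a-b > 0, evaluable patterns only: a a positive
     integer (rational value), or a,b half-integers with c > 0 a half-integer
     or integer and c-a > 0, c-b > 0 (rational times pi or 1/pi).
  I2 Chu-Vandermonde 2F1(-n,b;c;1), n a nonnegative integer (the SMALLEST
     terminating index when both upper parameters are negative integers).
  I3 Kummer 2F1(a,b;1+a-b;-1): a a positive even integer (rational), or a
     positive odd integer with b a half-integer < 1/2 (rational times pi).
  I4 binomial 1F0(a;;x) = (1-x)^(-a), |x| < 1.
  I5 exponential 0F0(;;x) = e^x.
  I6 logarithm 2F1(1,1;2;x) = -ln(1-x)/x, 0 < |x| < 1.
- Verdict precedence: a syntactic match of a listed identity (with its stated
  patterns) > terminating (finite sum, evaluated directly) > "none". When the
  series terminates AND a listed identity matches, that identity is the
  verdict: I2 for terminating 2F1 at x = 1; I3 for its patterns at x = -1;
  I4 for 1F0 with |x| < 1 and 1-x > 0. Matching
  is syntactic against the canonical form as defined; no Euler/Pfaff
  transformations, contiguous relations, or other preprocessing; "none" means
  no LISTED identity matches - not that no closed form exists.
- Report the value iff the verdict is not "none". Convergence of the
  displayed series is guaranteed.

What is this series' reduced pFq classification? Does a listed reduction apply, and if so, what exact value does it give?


This is -3 * 1F1(-\frac{5}{2}; 1; 1) in reduced canonical form. Verdict: none here - no I1-I6 shape fits x = 1 with lower {1}.

Key step: from the first term -3: the lower running product (prefactor -3) is a rising factorial.
Step ratio: r(k) = 1 * (k-\frac{5}{2}) / [(k+1) (k+1)] - poly over poly, x = 1 from leading terms; C = -3 at k = 0.


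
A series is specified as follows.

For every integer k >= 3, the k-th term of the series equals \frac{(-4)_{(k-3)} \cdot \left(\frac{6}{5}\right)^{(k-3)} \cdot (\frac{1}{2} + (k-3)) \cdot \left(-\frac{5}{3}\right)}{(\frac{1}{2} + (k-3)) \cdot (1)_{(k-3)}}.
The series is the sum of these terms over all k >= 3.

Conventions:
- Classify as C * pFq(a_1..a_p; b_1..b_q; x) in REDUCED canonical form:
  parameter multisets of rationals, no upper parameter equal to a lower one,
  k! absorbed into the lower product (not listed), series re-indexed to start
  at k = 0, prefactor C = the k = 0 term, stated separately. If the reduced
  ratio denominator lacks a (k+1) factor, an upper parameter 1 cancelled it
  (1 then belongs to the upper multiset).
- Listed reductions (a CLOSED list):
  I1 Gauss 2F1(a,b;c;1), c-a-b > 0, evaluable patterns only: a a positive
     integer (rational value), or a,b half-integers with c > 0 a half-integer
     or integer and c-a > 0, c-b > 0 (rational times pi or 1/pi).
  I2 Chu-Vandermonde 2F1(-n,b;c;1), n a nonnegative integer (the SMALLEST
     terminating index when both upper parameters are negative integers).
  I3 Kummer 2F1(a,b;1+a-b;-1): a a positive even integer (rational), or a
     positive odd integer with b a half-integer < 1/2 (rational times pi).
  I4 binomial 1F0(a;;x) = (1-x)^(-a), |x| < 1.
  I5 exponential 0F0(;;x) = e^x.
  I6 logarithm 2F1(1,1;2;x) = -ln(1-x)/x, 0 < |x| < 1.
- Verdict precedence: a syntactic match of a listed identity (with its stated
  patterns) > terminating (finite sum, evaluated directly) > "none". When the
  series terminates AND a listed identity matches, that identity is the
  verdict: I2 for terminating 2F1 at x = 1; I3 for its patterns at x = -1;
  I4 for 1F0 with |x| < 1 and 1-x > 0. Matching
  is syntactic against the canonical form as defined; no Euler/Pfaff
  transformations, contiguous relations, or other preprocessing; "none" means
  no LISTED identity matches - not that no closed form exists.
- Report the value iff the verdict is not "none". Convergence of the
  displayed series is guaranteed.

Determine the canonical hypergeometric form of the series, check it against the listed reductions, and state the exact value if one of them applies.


Canonical form: C = -\frac{5}{3} times 1F0 with upper {-4}, lower {-}, x = \frac{6}{5}. Verdict: terminating at k = 4: the factor (-4)_k kills every later term; summing the 5 survivors is exact. Exact value: -\frac{1}{375}.

Structural cue: t_0 being -\frac{5}{3}, (1)_k (C = -5/3, x = 6/5) is k! itself.
Ratio: r(k) = \frac{6}{5} * (k-4) / [(k+1)] ; factor over Q: parameters, x = \frac{6}{5}, and C = -\frac{5}{3}.


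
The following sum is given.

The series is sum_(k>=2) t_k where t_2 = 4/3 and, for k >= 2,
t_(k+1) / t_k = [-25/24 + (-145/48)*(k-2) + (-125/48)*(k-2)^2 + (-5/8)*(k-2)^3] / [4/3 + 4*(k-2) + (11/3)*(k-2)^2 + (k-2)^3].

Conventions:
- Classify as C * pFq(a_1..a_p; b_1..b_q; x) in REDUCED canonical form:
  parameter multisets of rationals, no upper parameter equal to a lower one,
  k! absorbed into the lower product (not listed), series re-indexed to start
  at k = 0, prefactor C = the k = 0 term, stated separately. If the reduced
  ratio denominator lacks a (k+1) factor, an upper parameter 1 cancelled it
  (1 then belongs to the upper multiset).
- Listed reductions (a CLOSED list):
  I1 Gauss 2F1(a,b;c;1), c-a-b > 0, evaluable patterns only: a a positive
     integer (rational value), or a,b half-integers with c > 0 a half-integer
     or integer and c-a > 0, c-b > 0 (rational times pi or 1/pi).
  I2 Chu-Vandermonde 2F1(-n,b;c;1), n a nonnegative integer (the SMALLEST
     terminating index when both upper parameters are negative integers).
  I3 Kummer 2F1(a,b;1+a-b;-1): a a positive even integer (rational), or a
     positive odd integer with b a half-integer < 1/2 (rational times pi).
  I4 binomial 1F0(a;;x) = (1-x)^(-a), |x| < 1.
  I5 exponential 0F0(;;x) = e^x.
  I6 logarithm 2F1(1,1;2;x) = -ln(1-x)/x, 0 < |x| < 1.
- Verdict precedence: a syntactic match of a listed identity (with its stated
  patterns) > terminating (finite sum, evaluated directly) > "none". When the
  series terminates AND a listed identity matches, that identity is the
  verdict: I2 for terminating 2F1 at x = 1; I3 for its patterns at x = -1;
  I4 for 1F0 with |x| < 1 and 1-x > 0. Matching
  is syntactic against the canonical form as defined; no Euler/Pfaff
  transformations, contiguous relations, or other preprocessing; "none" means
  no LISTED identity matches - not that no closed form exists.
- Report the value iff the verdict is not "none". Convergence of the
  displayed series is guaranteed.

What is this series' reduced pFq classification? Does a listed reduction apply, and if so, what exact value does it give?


Classification (C = 4/3): 2F1 with upper {1, 5/2}, lower {2}, argument x = -5/8. Verdict: no listed reduction: x = -5/8 and upper {1, 5/2} fail every I1-I6 pattern.

Structural cue: from the first term 4/3: factor the ratio over Q (C = 4/3): negated roots = parameters.
Ratio: r(k) = (-5/8) * (k+1) (k+5/2) / [(k+2) (k+1)] - rational; roots negated = parameters, x = (-5/8), C = 4/3.


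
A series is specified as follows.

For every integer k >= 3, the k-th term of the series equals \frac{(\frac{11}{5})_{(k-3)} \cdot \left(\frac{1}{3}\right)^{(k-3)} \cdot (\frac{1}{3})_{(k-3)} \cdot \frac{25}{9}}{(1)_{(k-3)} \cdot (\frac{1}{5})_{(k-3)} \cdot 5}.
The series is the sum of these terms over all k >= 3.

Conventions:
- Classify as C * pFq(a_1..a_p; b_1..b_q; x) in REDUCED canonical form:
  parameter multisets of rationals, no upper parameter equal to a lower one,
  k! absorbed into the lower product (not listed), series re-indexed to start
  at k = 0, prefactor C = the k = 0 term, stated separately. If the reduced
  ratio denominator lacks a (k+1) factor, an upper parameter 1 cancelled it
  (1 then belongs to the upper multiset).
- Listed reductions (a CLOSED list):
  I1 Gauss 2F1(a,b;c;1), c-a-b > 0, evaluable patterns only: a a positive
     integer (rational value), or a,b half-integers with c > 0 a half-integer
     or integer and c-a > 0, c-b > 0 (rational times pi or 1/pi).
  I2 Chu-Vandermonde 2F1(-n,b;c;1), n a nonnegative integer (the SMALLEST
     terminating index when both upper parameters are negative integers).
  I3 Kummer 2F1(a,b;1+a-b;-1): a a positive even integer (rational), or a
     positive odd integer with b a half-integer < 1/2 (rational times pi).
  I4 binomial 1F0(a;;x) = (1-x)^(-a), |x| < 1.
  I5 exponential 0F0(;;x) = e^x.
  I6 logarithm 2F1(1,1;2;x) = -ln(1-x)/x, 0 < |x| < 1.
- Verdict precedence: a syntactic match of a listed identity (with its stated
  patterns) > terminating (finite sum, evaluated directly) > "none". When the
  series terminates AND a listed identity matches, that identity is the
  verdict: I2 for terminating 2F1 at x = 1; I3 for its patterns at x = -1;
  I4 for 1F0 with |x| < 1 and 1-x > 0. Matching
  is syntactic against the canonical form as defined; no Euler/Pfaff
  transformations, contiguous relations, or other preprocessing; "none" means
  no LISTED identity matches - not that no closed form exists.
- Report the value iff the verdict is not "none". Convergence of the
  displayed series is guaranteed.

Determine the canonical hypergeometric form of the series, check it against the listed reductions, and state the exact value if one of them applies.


Canonical form: C = \frac{5}{9} times 2F1 with upper {\frac{1}{3}, \frac{11}{5}}, lower {\frac{1}{5}}, x = \frac{1}{3}. Verdict: none here - no I1-I6 shape fits x = \frac{1}{3} with lower {\frac{1}{5}}.

The tell: from the first term \frac{5}{9}: (1)_k (C = 5/9) is k! itself.
Adjacent-term ratio: r(k) = \frac{1}{3} * (k+\frac{1}{3}) (k+\frac{11}{5}) / [(k+\frac{1}{5}) (k+1)] - rational; roots negated = parameters, x = \frac{1}{3}, C = \frac{5}{9}.
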